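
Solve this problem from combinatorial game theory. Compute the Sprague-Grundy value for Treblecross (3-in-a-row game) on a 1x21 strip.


Treblecross: place X on empty cells; 3-in-a-row wins.
Playing within two cells of an existing X lets the opponent win at once, so sensible play treats the cells i-2..i+2 around each X as dead. The player left with no safe cell loses, so this is a normal-play take-away game on strips of safe cells.
Placing X at cell i (0-indexed) of a strip of k safe cells leaves independent strips of sizes max(0, i-2) and max(0, k-i-3). Hence G(k) = mex{ G(max(0,i-2)) XOR G(max(0,k-i-3)) : 0 <= i < k }, with G(0) = 0.
G(1): splits (0,0):0^0=0 -> mex({0}) = 1
G(2): splits (0,0):0^0=0 -> mex({0}) = 1
G(3): splits (0,0):0^0=0 -> mex({0}) = 1
G(4): splits (0,1):0^1=1 (0,0):0^0=0 -> mex({0, 1}) = 2
G(5): splits (0,2):0^1=1 (0,1):0^1=1 (0,0):0^0=0 -> mex({0, 1}) = 2
G(6) = mex({1}) = 0
G(7) = mex({0, 1, 2}) = 3
G(8) = mex({0, 1, 2}) = 3
G(9) = mex({0, 2}) = 1
G(10) = mex({0, 2, 3}) = 1
G(11) = mex({0, 3}) = 1
G(12) = mex({1, 3}) = 0
G(13) = mex({0, 1, 2, 3}) = 4
G(14) = mex({0, 1, 2}) = 3
G(15) = mex({0, 1, 2}) = 3
G(16) = mex({0, 1, 2, 4}) = 3
G(17) = mex({0, 1, 3, 4}) = 2
G(18) = mex({0, 1, 3, 4}) = 2
G(19) = mex({0, 1, 3, 5}) = 2
G(20) = mex({0, 1, 2, 3, 5}) = 4
G(21) = mex({0, 1, 2, 3, 5}) = 4
Therefore G(21) = 4.

4


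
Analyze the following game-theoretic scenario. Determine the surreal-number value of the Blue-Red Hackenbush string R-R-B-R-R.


Edges (from ground): R-R-B-R-R
By Berlekamp's sign-expansion rule, a Blue-Red Hackenbush stalk has the value of the surreal number whose sign sequence is the edge sequence with B -> + and R -> -.
Sign sequence: --+--
Trace the sign expansion in the surreal number tree, starting from 0:
Edge 1: R (sign -) -> bounds (-inf, 0), value = -1
Edge 2: R (sign -) -> bounds (-inf, -1), value = -2
Edge 3: B (sign +) -> bounds (-2, -1), value = -3/2
Edge 4: R (sign -) -> bounds (-2, -3/2), value = -7/4
Edge 5: R (sign -) -> bounds (-2, -7/4), value = -15/8
Game value = -15/8

-15/8


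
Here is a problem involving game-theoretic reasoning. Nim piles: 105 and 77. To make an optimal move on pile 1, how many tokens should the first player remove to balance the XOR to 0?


Piles: 105 and 77
Current XOR: 105 XOR 77 = 36 (non-zero, so this is an N-position).
To make the XOR zero, we need to find a move that balances the piles.
For pile 1 (size 105): target = 105 XOR 36 = 77
We reduce pile 1 from 105 to 77.
Tokens removed: 105 - 77 = 28
Verification: 77 XOR 77 = 0

28


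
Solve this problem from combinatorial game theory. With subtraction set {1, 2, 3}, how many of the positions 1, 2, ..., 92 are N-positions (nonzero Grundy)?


Subtraction set S = {1, 2, 3}, so G(n) = n mod 4.
G(n) = 0 when n is a multiple of 4.
Multiples of 4 in [1, 92]: 23
N-positions (nonzero Grundy) = 92 - 23 = 69

69


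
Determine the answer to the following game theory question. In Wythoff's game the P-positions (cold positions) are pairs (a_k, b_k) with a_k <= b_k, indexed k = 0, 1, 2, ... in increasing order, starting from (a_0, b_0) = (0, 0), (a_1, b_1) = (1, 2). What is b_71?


By Wythoff's theorem, a_k = floor(k * phi) and b_k = floor(k * phi^2) = a_k + k, where phi = (1 + sqrt(5))/2 is the golden ratio.
phi = (1 + sqrt(5))/2 = 1.618034
phi^2 = phi + 1 = 2.618034
k = 71
k * phi^2 = 71 * 2.618034 = 185.880413
b_71 = floor(k * phi^2) = 185 (check: a_71 + k = 114 + 71 = 185)

185


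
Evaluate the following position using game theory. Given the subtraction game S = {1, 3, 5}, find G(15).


The subtraction set is S = {1, 3, 5}.
G(k) = mex{ G(k - s) : s in S, s <= k }. We compute iteratively: G(0) = 0.
G(1) = mex({0}) = 1
G(2) = mex({1}) = 0
G(3) = mex({0}) = 1
G(4) = mex({1}) = 0
G(5) = mex({0}) = 1
G(6) = mex({1}) = 0
Observe that G(2)..G(6) = 0, 1, 0, 1, 0 repeats G(0)..G(4) = 0, 1, 0, 1, 0.
For k >= max(S) = 5, G(k) is determined by the previous 5 values G(k-5)..G(k-1); a window of 5 consecutive values has recurred shifted by 2, so by induction G(k + 2) = G(k) for all k >= 0: the sequence is periodic from the start with period 2.
One period: G(0..1) = 0, 1.
15 mod 2 = 1, so G(15) = G(1) = 1.

1


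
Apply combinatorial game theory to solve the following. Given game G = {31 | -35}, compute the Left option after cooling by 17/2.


Original game: {31 | -35} (a switch {a | b} with a > b).
Cooling by t (for t below the temperature (a - b)/2 = 33) taxes each move by t: {a | b} cooled by t is {a - t | b + t}.
Cooling amount: t = 17/2
Cooled Left option: 31 - 17/2 = 45/2
Cooled Right option: -35 + 17/2 = -53/2
Cooled game: {45/2 | -53/2}
Left option = 45/2

45/2


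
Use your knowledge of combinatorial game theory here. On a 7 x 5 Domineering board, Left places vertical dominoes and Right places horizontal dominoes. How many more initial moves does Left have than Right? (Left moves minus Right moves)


Board is 7 x 5 (rows x cols).
Left (vertical) placements: (rows-1) * cols = 6 * 5 = 30
Right (horizontal) placements: rows * (cols-1) = 7 * 4 = 28
Advantage = Left - Right = 30 - 28 = 2

2


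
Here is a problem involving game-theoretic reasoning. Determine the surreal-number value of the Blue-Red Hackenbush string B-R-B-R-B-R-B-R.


Edges (from ground): B-R-B-R-B-R-B-R
By Berlekamp's sign-expansion rule, a Blue-Red Hackenbush stalk has the value of the surreal number whose sign sequence is the edge sequence with B -> + and R -> -.
Sign sequence: +-+-+-+-
Trace the sign expansion in the surreal number tree, starting from 0:
Edge 1: B (sign +) -> bounds (0, +inf), value = 1
Edge 2: R (sign -) -> bounds (0, 1), value = 1/2
Edge 3: B (sign +) -> bounds (1/2, 1), value = 3/4
Edge 4: R (sign -) -> bounds (1/2, 3/4), value = 5/8
Edge 5: B (sign +) -> bounds (5/8, 3/4), value = 11/16
Edge 6: R (sign -) -> bounds (5/8, 11/16), value = 21/32
Edge 7: B (sign +) -> bounds (21/32, 11/16), value = 43/64
Edge 8: R (sign -) -> bounds (21/32, 43/64), value = 85/128
Game value = 85/128

85/128


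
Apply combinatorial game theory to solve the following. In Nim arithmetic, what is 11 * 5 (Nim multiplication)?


Nim multiplication is bilinear over XOR: (u XOR v) * w = (u*w) XOR (v*w).
So we split each operand into its bit components and XOR the pairwise Nim products.
11 = 1 + 2 + 8 (as XOR of powers of 2).
5 = 1 + 4 (as XOR of powers of 2).
Using the standard Nim-product table on single bits:
  2*2 = 3,   2*4 = 8,   2*8 = 12,
  4*4 = 6,   4*8 = 11,  8*8 = 13,
and  1*x = x (identity), k*l = l*k (commutative).
Pairwise Nim products:
  1 * 1 = 1
  1 * 4 = 4
  2 * 1 = 2
  2 * 4 = 8
  8 * 1 = 8
  8 * 4 = 11
XOR them: 1 XOR 4 XOR 2 XOR 8 XOR 8 XOR 11 = 12.
Result: 11 * 5 = 12 (in Nim).

12


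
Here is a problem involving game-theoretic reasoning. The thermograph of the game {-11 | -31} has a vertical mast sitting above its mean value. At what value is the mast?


Game = {-11 | -31}, a switch {a | b} with numbers a > b.
Its thermograph has left wall a - t and right wall b + t, which meet at t = (a - b)/2, where both equal (a + b)/2. So the mast (mean value) is at (a + b)/2.
Mean = (-11 + (-31))/2 = -42/2 = -21

-21


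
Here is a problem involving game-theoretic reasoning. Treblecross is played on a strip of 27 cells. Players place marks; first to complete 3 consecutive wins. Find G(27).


Treblecross: place X on empty cells; 3-in-a-row wins.
Playing within two cells of an existing X lets the opponent win at once, so sensible play treats the cells i-2..i+2 around each X as dead. The player left with no safe cell loses, so this is a normal-play take-away game on strips of safe cells.
Placing X at cell i (0-indexed) of a strip of k safe cells leaves independent strips of sizes max(0, i-2) and max(0, k-i-3). Hence G(k) = mex{ G(max(0,i-2)) XOR G(max(0,k-i-3)) : 0 <= i < k }, with G(0) = 0.
G(1): splits (0,0):0^0=0 -> mex({0}) = 1
G(2): splits (0,0):0^0=0 -> mex({0}) = 1
G(3): splits (0,0):0^0=0 -> mex({0}) = 1
G(4): splits (0,1):0^1=1 (0,0):0^0=0 -> mex({0, 1}) = 2
G(5): splits (0,2):0^1=1 (0,1):0^1=1 (0,0):0^0=0 -> mex({0, 1}) = 2
G(6) = mex({1}) = 0
G(7) = mex({0, 1, 2}) = 3
G(8) = mex({0, 1, 2}) = 3
G(9) = mex({0, 2}) = 1
G(10) = mex({0, 2, 3}) = 1
G(11) = mex({0, 3}) = 1
G(12) = mex({1, 3}) = 0
G(13) = mex({0, 1, 2, 3}) = 4
G(14) = mex({0, 1, 2}) = 3
G(15) = mex({0, 1, 2}) = 3
G(16) = mex({0, 1, 2, 4}) = 3
G(17) = mex({0, 1, 3, 4}) = 2
G(18) = mex({0, 1, 3, 4}) = 2
G(19) = mex({0, 1, 3, 5}) = 2
G(20) = mex({0, 1, 2, 3, 5}) = 4
G(21) = mex({0, 1, 2, 3, 5}) = 4
G(22) = mex({1, 2, 6}) = 0
G(23) = mex({0, 1, 2, 3, 4, 6}) = 5
G(24) = mex({0, 1, 2, 3, 4}) = 5
G(25) = mex({0, 1, 3, 4, 7}) = 2
G(26) = mex({0, 1, 3, 4, 5, 7}) = 2
G(27) = mex({0, 1, 3, 5}) = 2
Therefore G(27) = 2.

2


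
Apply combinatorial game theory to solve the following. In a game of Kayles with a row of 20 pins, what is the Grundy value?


Kayles: a move removes 1 or 2 adjacent pins from a contiguous row.
Removing pins from a row of k leaves two independent rows (a, b) with a + b = k - 1 (one pin) or a + b = k - 2 (two pins); an end removal gives a = 0.
By Sprague-Grundy, G(k) = mex{ G(a) XOR G(b) } over all these splits. G(0) = 0.
G(1): splits (0,0):0^0=0 -> mex({0}) = 1
G(2): splits (0,1):0^1=1 (0,0):0^0=0 -> mex({0, 1}) = 2
G(3): splits (0,2):0^2=2 (1,1):1^1=0 (0,1):0^1=1 -> mex({0, 1, 2}) = 3
G(4): splits (0,3):0^3=3 (1,2):1^2=3 (0,2):0^2=2 (1,1):1^1=0 -> mex({0, 2, 3}) = 1
G(5): splits (0,4):0^1=1 (1,3):1^3=2 (2,2):2^2=0 (0,3):0^3=3 (1,2):1^2=3 -> mex({0, 1, 2, 3}) = 4
G(6) = mex({0, 1, 2, 4}) = 3
G(7) = mex({0, 1, 3, 4, 5}) = 2
G(8) = mex({0, 2, 3, 5, 6}) = 1
G(9) = mex({0, 1, 2, 3, 6, 7}) = 4
G(10) = mex({0, 1, 3, 4, 5, 7}) = 2
G(11) = mex({0, 1, 2, 3, 4, 5}) = 6
G(12) = mex({0, 1, 2, 3, 5, 6, 7}) = 4
G(13) = mex({0, 2, 3, 4, 6, 7}) = 1
G(14) = mex({0, 1, 4, 5, 6, 7}) = 2
G(15) = mex({0, 1, 2, 3, 4, 5, 6}) = 7
G(16) = mex({0, 2, 3, 5, 6, 7}) = 1
G(17) = mex({0, 1, 2, 3, 5, 6, 7}) = 4
G(18) = mex({0, 1, 2, 4, 5, 6}) = 3
G(19) = mex({0, 1, 3, 4, 5, 7}) = 2
G(20) = mex({0, 2, 3, 4, 5, 6, 7}) = 1
Therefore G(20) = 1.

1


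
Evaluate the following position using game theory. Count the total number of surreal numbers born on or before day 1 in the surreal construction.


Day 0: {|} = 0 is born. Count = 1.
Day n: the number of surreal numbers born by day n is 2^(n+1) - 1.
By day 0: 2^1 - 1 = 1
By day 1: 2^2 - 1 = 3
By day 1: 3 surreal numbers.

3


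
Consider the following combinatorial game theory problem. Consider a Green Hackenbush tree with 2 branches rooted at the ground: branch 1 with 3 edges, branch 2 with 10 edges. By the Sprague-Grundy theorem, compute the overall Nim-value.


The tree has 2 branches from the ground vertex.
In Green Hackenbush, the Nim-value of a simple path of length k is k.
Branch 1: length 3, Nim-value = 3
Branch 2: length 10, Nim-value = 10
Total Nim-value = XOR of all branch values:
0 XOR 3 = 3
3 XOR 10 = 9
Nim-value of the tree = 9

9


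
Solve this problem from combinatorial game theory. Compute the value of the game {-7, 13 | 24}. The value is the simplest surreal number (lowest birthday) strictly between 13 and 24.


Left options: {-7, 13}, max = 13
Right options: {24}, min = 24
All options are numbers and max(Left) < min(Right), so by the simplicity theorem the value is the simplest (earliest-born) number strictly between 13 and 24.
Integers 14 through 23 all lie strictly between 13 and 24.
Among integers, the simplest (lowest birthday = smallest |n|; 0 is born on day 0, +-n on day n) is 14.
No non-integer in the interval can be simpler: if x is a non-integer in the interval, then floor(x) or ceil(x) also lies in the interval (the interval contains an integer), and both are proper prefixes of x's sign expansion, i.e. born earlier. So the game value is 14.
Game value = 14

14


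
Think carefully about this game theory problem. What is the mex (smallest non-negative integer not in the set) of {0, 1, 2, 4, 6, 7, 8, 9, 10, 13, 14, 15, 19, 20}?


Set = {0, 1, 2, 4, 6, 7, 8, 9, 10, 13, 14, 15, 19, 20}
0 is in the set.
1 is in the set.
2 is in the set.
3 is NOT in the set. This is the mex.
mex = 3

3


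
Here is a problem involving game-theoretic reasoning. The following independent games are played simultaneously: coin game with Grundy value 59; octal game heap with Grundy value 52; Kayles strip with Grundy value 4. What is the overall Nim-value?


By the Sprague-Grundy theorem, the Grundy value of a sum of games is the XOR of individual Grundy values.
coin game: Grundy value = 59. Running XOR: 0 XOR 59 = 59
octal game heap: Grundy value = 52. Running XOR: 59 XOR 52 = 15
Kayles strip: Grundy value = 4. Running XOR: 15 XOR 4 = 11
The combined Grundy value is 11.

11


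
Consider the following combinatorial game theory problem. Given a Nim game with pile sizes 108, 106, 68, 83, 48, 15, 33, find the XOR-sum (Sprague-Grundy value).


We need the XOR (exclusive or) of all pile sizes.
After XOR-ing pile 1 (size 108): 0 XOR 108 = 108
After XOR-ing pile 2 (size 106): 108 XOR 106 = 6
After XOR-ing pile 3 (size 68): 6 XOR 68 = 66
After XOR-ing pile 4 (size 83): 66 XOR 83 = 17
After XOR-ing pile 5 (size 48): 17 XOR 48 = 33
After XOR-ing pile 6 (size 15): 33 XOR 15 = 46
After XOR-ing pile 7 (size 33): 46 XOR 33 = 15
The Nim-value of this position is 15.

15


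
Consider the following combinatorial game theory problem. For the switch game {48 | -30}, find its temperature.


The game is {48 | -30}, a switch {a | b} with numbers a > b.
Cooling {a | b} by t gives {a - t | b + t}, which stops being hot when a - t = b + t, i.e. at t = (a - b)/2. So the temperature of a switch is (a - b)/2.
Temperature = (Left option - Right option) / 2
= (48 - (-30)) / 2
= 78 / 2
= 39

39


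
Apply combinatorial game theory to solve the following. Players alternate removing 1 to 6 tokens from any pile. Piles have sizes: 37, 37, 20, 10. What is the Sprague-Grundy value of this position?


Subtraction set: {1, 2, 3, 4, 5, 6}
For this subtraction set, G(n) = n mod 7 (period = max + 1 = 7).
Pile 1 (size 37): G(37) = 37 mod 7 = 2
Pile 2 (size 37): G(37) = 37 mod 7 = 2
Pile 3 (size 20): G(20) = 20 mod 7 = 6
Pile 4 (size 10): G(10) = 10 mod 7 = 3
Total Grundy value = XOR of all: 2 XOR 2 XOR 6 XOR 3 = 5

5


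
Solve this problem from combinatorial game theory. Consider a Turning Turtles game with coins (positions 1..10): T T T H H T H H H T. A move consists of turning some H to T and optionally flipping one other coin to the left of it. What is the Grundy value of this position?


Coins: T T T H H T H H H T
Key fact: a single head at position k behaves exactly like a Nim heap of size k (turning it to T and optionally flipping a coin at j < k corresponds to moving the heap from k to j, or to 0), and heads combine as a disjunctive sum (two heads at the same place would cancel, matching j XOR j = 0). So the Nim-value is the XOR of the 1-indexed positions of the heads.
Face-up positions (1-indexed): [4, 5, 7, 8, 9]
XOR 0 with 4: 0 XOR 4 = 4
XOR 4 with 5: 4 XOR 5 = 1
XOR 1 with 7: 1 XOR 7 = 6
XOR 6 with 8: 6 XOR 8 = 14
XOR 14 with 9: 14 XOR 9 = 7
Nim-value = 7

7


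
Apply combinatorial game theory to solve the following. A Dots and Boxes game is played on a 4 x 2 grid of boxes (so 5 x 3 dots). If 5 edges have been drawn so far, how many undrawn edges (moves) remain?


Grid: 4 x 2 boxes, i.e. 5 rows and 3 columns of dots.
Horizontal edges: (rows + 1) * cols = 5 * 2 = 10
Vertical edges: rows * (cols + 1) = 4 * 3 = 12
Total edges: 10 + 12 = 22
Edges drawn: 5
Remaining: 22 - 5 = 17

17


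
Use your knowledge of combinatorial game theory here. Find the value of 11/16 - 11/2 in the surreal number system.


x = 11/16, y = 11/2
Converting to common denominator: 16
x = 11/16, y = 88/16
x - y = 11/16 - 11/2 = -77/16

-77/16


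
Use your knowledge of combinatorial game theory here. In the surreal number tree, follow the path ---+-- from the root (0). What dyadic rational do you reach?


Sign expansion: ---+--
Rule: track bounds (lo, hi), initially (-inf, +inf). On '+', the current value becomes lo and we move to the simplest number in (value, hi): value + 1 if hi = +inf, otherwise the midpoint (value + hi)/2. On '-', the current value becomes hi and we move to value - 1 if lo = -inf, otherwise the midpoint (lo + value)/2.
Start at 0.
Step 1: sign = -, move left. Bounds: (-inf, 0). Value = -1
Step 2: sign = -, move left. Bounds: (-inf, -1). Value = -2
Step 3: sign = -, move left. Bounds: (-inf, -2). Value = -3
Step 4: sign = +, move right. Bounds: (-3, -2). Value = -5/2
Step 5: sign = -, move left. Bounds: (-3, -5/2). Value = -11/4
Step 6: sign = -, move left. Bounds: (-3, -11/4). Value = -23/8
The surreal number with sign expansion ---+-- is -23/8.

-23/8


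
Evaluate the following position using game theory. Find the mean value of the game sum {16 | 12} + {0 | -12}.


G1 = {16 | 12}, G2 = {0 | -12}
Each is a switch {a | b} with numbers a > b; its mean value is (a + b)/2, and mean value is additive over game sums: m(G1 + G2) = m(G1) + m(G2).
Mean of G1 = (16 + (12))/2 = 28/2 = 14
Mean of G2 = (0 + (-12))/2 = -12/2 = -6
Mean of G1 + G2 = 14 + -6 = 8

8


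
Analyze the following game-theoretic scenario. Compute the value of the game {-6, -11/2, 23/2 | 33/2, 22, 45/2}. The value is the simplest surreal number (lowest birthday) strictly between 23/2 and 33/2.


Left options: {-6, -11/2, 23/2}, max = 23/2
Right options: {33/2, 22, 45/2}, min = 33/2
All options are numbers and max(Left) < min(Right), so by the simplicity theorem the value is the simplest (earliest-born) number strictly between 23/2 and 33/2.
Integers 12 through 16 all lie strictly between 23/2 and 33/2.
Among integers, the simplest (lowest birthday = smallest |n|; 0 is born on day 0, +-n on day n) is 12.
No non-integer in the interval can be simpler: if x is a non-integer in the interval, then floor(x) or ceil(x) also lies in the interval (the interval contains an integer), and both are proper prefixes of x's sign expansion, i.e. born earlier. So the game value is 12.
Game value = 12

12


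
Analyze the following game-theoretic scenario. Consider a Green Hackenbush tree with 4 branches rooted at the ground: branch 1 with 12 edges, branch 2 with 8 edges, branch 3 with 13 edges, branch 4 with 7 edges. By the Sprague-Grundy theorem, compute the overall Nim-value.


The tree has 4 branches from the ground vertex.
In Green Hackenbush, the Nim-value of a simple path of length k is k.
Branch 1: length 12, Nim-value = 12
Branch 2: length 8, Nim-value = 8
Branch 3: length 13, Nim-value = 13
Branch 4: length 7, Nim-value = 7
Total Nim-value = XOR of all branch values:
0 XOR 12 = 12
12 XOR 8 = 4
4 XOR 13 = 9
9 XOR 7 = 14
Nim-value of the tree = 14

14


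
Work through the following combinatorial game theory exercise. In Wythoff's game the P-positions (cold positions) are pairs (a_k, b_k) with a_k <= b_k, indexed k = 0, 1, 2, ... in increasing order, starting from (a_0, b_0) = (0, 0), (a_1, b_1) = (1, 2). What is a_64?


By Wythoff's theorem, a_k = floor(k * phi) and b_k = floor(k * phi^2) = a_k + k, where phi = (1 + sqrt(5))/2 is the golden ratio.
phi = (1 + sqrt(5))/2 = 1.618034
k = 64
k * phi = 64 * 1.618034 = 103.554175
a_64 = floor(k * phi) = 103

103


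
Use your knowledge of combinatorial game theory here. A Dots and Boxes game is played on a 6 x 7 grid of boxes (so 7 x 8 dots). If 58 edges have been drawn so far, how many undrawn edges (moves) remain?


Grid: 6 x 7 boxes, i.e. 7 rows and 8 columns of dots.
Horizontal edges: (rows + 1) * cols = 7 * 7 = 49
Vertical edges: rows * (cols + 1) = 6 * 8 = 48
Total edges: 49 + 48 = 97
Edges drawn: 58
Remaining: 97 - 58 = 39

39


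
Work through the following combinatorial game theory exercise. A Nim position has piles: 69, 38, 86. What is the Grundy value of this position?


We need the XOR (exclusive or) of all pile sizes.
After XOR-ing pile 1 (size 69): 0 XOR 69 = 69
After XOR-ing pile 2 (size 38): 69 XOR 38 = 99
After XOR-ing pile 3 (size 86): 99 XOR 86 = 53
The Nim-value of this position is 53.

53


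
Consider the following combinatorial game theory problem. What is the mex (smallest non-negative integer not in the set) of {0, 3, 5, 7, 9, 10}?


Set = {0, 3, 5, 7, 9, 10}
0 is in the set.
1 is NOT in the set. This is the mex.
mex = 1

1


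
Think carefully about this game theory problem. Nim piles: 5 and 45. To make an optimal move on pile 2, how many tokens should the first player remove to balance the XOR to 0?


Piles: 5 and 45
Current XOR: 5 XOR 45 = 40 (non-zero, so this is an N-position).
To make the XOR zero, we need to find a move that balances the piles.
For pile 2 (size 45): target = 45 XOR 40 = 5
We reduce pile 2 from 45 to 5.
Tokens removed: 45 - 5 = 40
Verification: 5 XOR 5 = 0

40


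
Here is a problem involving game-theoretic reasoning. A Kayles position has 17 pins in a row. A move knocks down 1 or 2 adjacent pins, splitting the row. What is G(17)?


Kayles: a move removes 1 or 2 adjacent pins from a contiguous row.
Removing pins from a row of k leaves two independent rows (a, b) with a + b = k - 1 (one pin) or a + b = k - 2 (two pins); an end removal gives a = 0.
By Sprague-Grundy, G(k) = mex{ G(a) XOR G(b) } over all these splits. G(0) = 0.
G(1): splits (0,0):0^0=0 -> mex({0}) = 1
G(2): splits (0,1):0^1=1 (0,0):0^0=0 -> mex({0, 1}) = 2
G(3): splits (0,2):0^2=2 (1,1):1^1=0 (0,1):0^1=1 -> mex({0, 1, 2}) = 3
G(4): splits (0,3):0^3=3 (1,2):1^2=3 (0,2):0^2=2 (1,1):1^1=0 -> mex({0, 2, 3}) = 1
G(5): splits (0,4):0^1=1 (1,3):1^3=2 (2,2):2^2=0 (0,3):0^3=3 (1,2):1^2=3 -> mex({0, 1, 2, 3}) = 4
G(6) = mex({0, 1, 2, 4}) = 3
G(7) = mex({0, 1, 3, 4, 5}) = 2
G(8) = mex({0, 2, 3, 5, 6}) = 1
G(9) = mex({0, 1, 2, 3, 6, 7}) = 4
G(10) = mex({0, 1, 3, 4, 5, 7}) = 2
G(11) = mex({0, 1, 2, 3, 4, 5}) = 6
G(12) = mex({0, 1, 2, 3, 5, 6, 7}) = 4
G(13) = mex({0, 2, 3, 4, 6, 7}) = 1
G(14) = mex({0, 1, 4, 5, 6, 7}) = 2
G(15) = mex({0, 1, 2, 3, 4, 5, 6}) = 7
G(16) = mex({0, 2, 3, 5, 6, 7}) = 1
G(17) = mex({0, 1, 2, 3, 5, 6, 7}) = 4
Therefore G(17) = 4.

4


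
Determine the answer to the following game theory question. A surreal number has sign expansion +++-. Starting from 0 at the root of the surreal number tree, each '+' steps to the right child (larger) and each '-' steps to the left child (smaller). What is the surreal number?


Sign expansion: +++-
Rule: track bounds (lo, hi), initially (-inf, +inf). On '+', the current value becomes lo and we move to the simplest number in (value, hi): value + 1 if hi = +inf, otherwise the midpoint (value + hi)/2. On '-', the current value becomes hi and we move to value - 1 if lo = -inf, otherwise the midpoint (lo + value)/2.
Start at 0.
Step 1: sign = +, move right. Bounds: (0, +inf). Value = 1
Step 2: sign = +, move right. Bounds: (1, +inf). Value = 2
Step 3: sign = +, move right. Bounds: (2, +inf). Value = 3
Step 4: sign = -, move left. Bounds: (2, 3). Value = 5/2
The surreal number with sign expansion +++- is 5/2.

5/2


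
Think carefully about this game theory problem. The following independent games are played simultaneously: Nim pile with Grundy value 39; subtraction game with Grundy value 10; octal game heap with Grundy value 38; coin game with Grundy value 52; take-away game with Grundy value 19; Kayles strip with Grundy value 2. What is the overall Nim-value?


By the Sprague-Grundy theorem, the Grundy value of a sum of games is the XOR of individual Grundy values.
Nim pile: Grundy value = 39. Running XOR: 0 XOR 39 = 39
subtraction game: Grundy value = 10. Running XOR: 39 XOR 10 = 45
octal game heap: Grundy value = 38. Running XOR: 45 XOR 38 = 11
coin game: Grundy value = 52. Running XOR: 11 XOR 52 = 63
take-away game: Grundy value = 19. Running XOR: 63 XOR 19 = 44
Kayles strip: Grundy value = 2. Running XOR: 44 XOR 2 = 46
The combined Grundy value is 46.

46


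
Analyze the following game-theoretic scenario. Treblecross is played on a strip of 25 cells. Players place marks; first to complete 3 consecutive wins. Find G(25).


Treblecross: place X on empty cells; 3-in-a-row wins.
Playing within two cells of an existing X lets the opponent win at once, so sensible play treats the cells i-2..i+2 around each X as dead. The player left with no safe cell loses, so this is a normal-play take-away game on strips of safe cells.
Placing X at cell i (0-indexed) of a strip of k safe cells leaves independent strips of sizes max(0, i-2) and max(0, k-i-3). Hence G(k) = mex{ G(max(0,i-2)) XOR G(max(0,k-i-3)) : 0 <= i < k }, with G(0) = 0.
G(1): splits (0,0):0^0=0 -> mex({0}) = 1
G(2): splits (0,0):0^0=0 -> mex({0}) = 1
G(3): splits (0,0):0^0=0 -> mex({0}) = 1
G(4): splits (0,1):0^1=1 (0,0):0^0=0 -> mex({0, 1}) = 2
G(5): splits (0,2):0^1=1 (0,1):0^1=1 (0,0):0^0=0 -> mex({0, 1}) = 2
G(6) = mex({1}) = 0
G(7) = mex({0, 1, 2}) = 3
G(8) = mex({0, 1, 2}) = 3
G(9) = mex({0, 2}) = 1
G(10) = mex({0, 2, 3}) = 1
G(11) = mex({0, 3}) = 1
G(12) = mex({1, 3}) = 0
G(13) = mex({0, 1, 2, 3}) = 4
G(14) = mex({0, 1, 2}) = 3
G(15) = mex({0, 1, 2}) = 3
G(16) = mex({0, 1, 2, 4}) = 3
G(17) = mex({0, 1, 3, 4}) = 2
G(18) = mex({0, 1, 3, 4}) = 2
G(19) = mex({0, 1, 3, 5}) = 2
G(20) = mex({0, 1, 2, 3, 5}) = 4
G(21) = mex({0, 1, 2, 3, 5}) = 4
G(22) = mex({1, 2, 6}) = 0
G(23) = mex({0, 1, 2, 3, 4, 6}) = 5
G(24) = mex({0, 1, 2, 3, 4}) = 5
G(25) = mex({0, 1, 3, 4, 7}) = 2
Therefore G(25) = 2.

2


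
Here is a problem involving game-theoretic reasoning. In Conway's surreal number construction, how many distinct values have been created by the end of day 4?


Day 0: {|} = 0 is born. Count = 1.
Day n: the number of surreal numbers born by day n is 2^(n+1) - 1.
By day 0: 2^1 - 1 = 1
By day 1: 2^2 - 1 = 3
By day 2: 2^3 - 1 = 7
By day 3: 2^4 - 1 = 15
By day 4: 2^5 - 1 = 31
By day 4: 31 surreal numbers.

31


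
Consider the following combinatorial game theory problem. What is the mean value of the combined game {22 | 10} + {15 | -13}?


G1 = {22 | 10}, G2 = {15 | -13}
Each is a switch {a | b} with numbers a > b; its mean value is (a + b)/2, and mean value is additive over game sums: m(G1 + G2) = m(G1) + m(G2).
Mean of G1 = (22 + (10))/2 = 32/2 = 16
Mean of G2 = (15 + (-13))/2 = 2/2 = 1
Mean of G1 + G2 = 16 + 1 = 17

17


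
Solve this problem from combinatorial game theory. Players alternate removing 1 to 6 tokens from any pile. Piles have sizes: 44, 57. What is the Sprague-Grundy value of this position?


Subtraction set: {1, 2, 3, 4, 5, 6}
For this subtraction set, G(n) = n mod 7 (period = max + 1 = 7).
Pile 1 (size 44): G(44) = 44 mod 7 = 2
Pile 2 (size 57): G(57) = 57 mod 7 = 1
Total Grundy value = XOR of all: 2 XOR 1 = 3

3


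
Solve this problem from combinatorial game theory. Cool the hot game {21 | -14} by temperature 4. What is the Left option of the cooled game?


Original game: {21 | -14} (a switch {a | b} with a > b).
Cooling by t (for t below the temperature (a - b)/2 = 35/2) taxes each move by t: {a | b} cooled by t is {a - t | b + t}.
Cooling amount: t = 4
Cooled Left option: 21 - 4 = 17
Cooled Right option: -14 + 4 = -10
Cooled game: {17 | -10}
Left option = 17

17


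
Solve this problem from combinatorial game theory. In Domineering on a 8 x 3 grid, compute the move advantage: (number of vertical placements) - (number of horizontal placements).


Board is 8 x 3 (rows x cols).
Left (vertical) placements: (rows-1) * cols = 7 * 3 = 21
Right (horizontal) placements: rows * (cols-1) = 8 * 2 = 16
Advantage = Left - Right = 21 - 16 = 5

5


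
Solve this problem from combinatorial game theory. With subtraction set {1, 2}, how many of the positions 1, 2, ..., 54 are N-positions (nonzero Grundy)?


Subtraction set S = {1, 2}, so G(n) = n mod 3.
G(n) = 0 when n is a multiple of 3.
Multiples of 3 in [1, 54]: 18
N-positions (nonzero Grundy) = 54 - 18 = 36

36


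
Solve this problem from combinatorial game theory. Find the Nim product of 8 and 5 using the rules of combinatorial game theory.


Nim multiplication is bilinear over XOR: (u XOR v) * w = (u*w) XOR (v*w).
So we split each operand into its bit components and XOR the pairwise Nim products.
8 = 8 (as XOR of powers of 2).
5 = 1 + 4 (as XOR of powers of 2).
Using the standard Nim-product table on single bits:
  2*2 = 3,   2*4 = 8,   2*8 = 12,
  4*4 = 6,   4*8 = 11,  8*8 = 13,
and  1*x = x (identity), k*l = l*k (commutative).
Pairwise Nim products:
  8 * 1 = 8
  8 * 4 = 11
XOR them: 8 XOR 11 = 3.
Result: 8 * 5 = 3 (in Nim).

3


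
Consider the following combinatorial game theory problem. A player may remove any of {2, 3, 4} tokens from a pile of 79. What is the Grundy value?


The subtraction set is S = {2, 3, 4}.
G(k) = mex{ G(k - s) : s in S, s <= k }. We compute iteratively: G(0) = 0.
G(1) = mex({}) = 0
G(2) = mex({0}) = 1
G(3) = mex({0}) = 1
G(4) = mex({0, 1}) = 2
G(5) = mex({0, 1}) = 2
G(6) = mex({1, 2}) = 0
G(7) = mex({1, 2}) = 0
G(8) = mex({0, 2}) = 1
G(9) = mex({0, 2}) = 1
Observe that G(6)..G(9) = 0, 0, 1, 1 repeats G(0)..G(3) = 0, 0, 1, 1.
For k >= max(S) = 4, G(k) is determined by the previous 4 values G(k-4)..G(k-1); a window of 4 consecutive values has recurred shifted by 6, so by induction G(k + 6) = G(k) for all k >= 0: the sequence is periodic from the start with period 6.
One period: G(0..5) = 0, 0, 1, 1, 2, 2.
79 mod 6 = 1, so G(79) = G(1) = 0.

0


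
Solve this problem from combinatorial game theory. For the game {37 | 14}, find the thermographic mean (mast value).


Game = {37 | 14}, a switch {a | b} with numbers a > b.
Its thermograph has left wall a - t and right wall b + t, which meet at t = (a - b)/2, where both equal (a + b)/2. So the mast (mean value) is at (a + b)/2.
Mean = (37 + (14))/2 = 51/2 = 51/2

51/2


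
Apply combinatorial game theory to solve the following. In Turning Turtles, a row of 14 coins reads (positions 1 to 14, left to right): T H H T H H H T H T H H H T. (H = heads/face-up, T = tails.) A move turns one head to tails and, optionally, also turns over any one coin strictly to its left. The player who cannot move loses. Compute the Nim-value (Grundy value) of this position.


Coins: T H H T H H H T H T H H H T
Key fact: a single head at position k behaves exactly like a Nim heap of size k (turning it to T and optionally flipping a coin at j < k corresponds to moving the heap from k to j, or to 0), and heads combine as a disjunctive sum (two heads at the same place would cancel, matching j XOR j = 0). So the Nim-value is the XOR of the 1-indexed positions of the heads.
Face-up positions (1-indexed): [2, 3, 5, 6, 7, 9, 11, 12, 13]
XOR 0 with 2: 0 XOR 2 = 2
XOR 2 with 3: 2 XOR 3 = 1
XOR 1 with 5: 1 XOR 5 = 4
XOR 4 with 6: 4 XOR 6 = 2
XOR 2 with 7: 2 XOR 7 = 5
XOR 5 with 9: 5 XOR 9 = 12
XOR 12 with 11: 12 XOR 11 = 7
XOR 7 with 12: 7 XOR 12 = 11
XOR 11 with 13: 11 XOR 13 = 6
Nim-value = 6

6


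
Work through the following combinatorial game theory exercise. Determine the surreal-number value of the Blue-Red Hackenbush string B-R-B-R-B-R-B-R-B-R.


Edges (from ground): B-R-B-R-B-R-B-R-B-R
By Berlekamp's sign-expansion rule, a Blue-Red Hackenbush stalk has the value of the surreal number whose sign sequence is the edge sequence with B -> + and R -> -.
Sign sequence: +-+-+-+-+-
Trace the sign expansion in the surreal number tree, starting from 0:
Edge 1: B (sign +) -> bounds (0, +inf), value = 1
Edge 2: R (sign -) -> bounds (0, 1), value = 1/2
Edge 3: B (sign +) -> bounds (1/2, 1), value = 3/4
Edge 4: R (sign -) -> bounds (1/2, 3/4), value = 5/8
Edge 5: B (sign +) -> bounds (5/8, 3/4), value = 11/16
Edge 6: R (sign -) -> bounds (5/8, 11/16), value = 21/32
Edge 7: B (sign +) -> bounds (21/32, 11/16), value = 43/64
Edge 8: R (sign -) -> bounds (21/32, 43/64), value = 85/128
Edge 9: B (sign +) -> bounds (85/128, 43/64), value = 171/256
Edge 10: R (sign -) -> bounds (85/128, 171/256), value = 341/512
Game value = 341/512

341/512


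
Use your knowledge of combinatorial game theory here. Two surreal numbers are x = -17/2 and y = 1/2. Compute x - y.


x = -17/2, y = 1/2
Converting to common denominator: 2
x = -17/2, y = 1/2
x - y = -17/2 - 1/2 = -9

-9


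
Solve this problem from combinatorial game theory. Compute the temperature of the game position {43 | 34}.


The game is {43 | 34}, a switch {a | b} with numbers a > b.
Cooling {a | b} by t gives {a - t | b + t}, which stops being hot when a - t = b + t, i.e. at t = (a - b)/2. So the temperature of a switch is (a - b)/2.
Temperature = (Left option - Right option) / 2
= (43 - (34)) / 2
= 9 / 2
= 9/2

9/2


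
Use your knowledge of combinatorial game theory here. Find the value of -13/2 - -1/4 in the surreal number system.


x = -13/2, y = -1/4
Converting to common denominator: 4
x = -26/4, y = -1/4
x - y = -13/2 - -1/4 = -25/4

-25/4


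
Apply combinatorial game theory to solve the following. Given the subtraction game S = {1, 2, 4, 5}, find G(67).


The subtraction set is S = {1, 2, 4, 5}.
G(k) = mex{ G(k - s) : s in S, s <= k }. We compute iteratively: G(0) = 0.
G(1) = mex({0}) = 1
G(2) = mex({0, 1}) = 2
G(3) = mex({1, 2}) = 0
G(4) = mex({0, 2}) = 1
G(5) = mex({0, 1}) = 2
G(6) = mex({1, 2}) = 0
G(7) = mex({0, 2}) = 1
Observe that G(3)..G(7) = 0, 1, 2, 0, 1 repeats G(0)..G(4) = 0, 1, 2, 0, 1.
For k >= max(S) = 5, G(k) is determined by the previous 5 values G(k-5)..G(k-1); a window of 5 consecutive values has recurred shifted by 3, so by induction G(k + 3) = G(k) for all k >= 0: the sequence is periodic from the start with period 3.
One period: G(0..2) = 0, 1, 2.
67 mod 3 = 1, so G(67) = G(1) = 1.

1


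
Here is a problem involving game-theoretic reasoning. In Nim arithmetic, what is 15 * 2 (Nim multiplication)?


Nim multiplication is bilinear over XOR: (u XOR v) * w = (u*w) XOR (v*w).
So we split each operand into its bit components and XOR the pairwise Nim products.
15 = 1 + 2 + 4 + 8 (as XOR of powers of 2).
2 = 2 (as XOR of powers of 2).
Using the standard Nim-product table on single bits:
  2*2 = 3,   2*4 = 8,   2*8 = 12,
  4*4 = 6,   4*8 = 11,  8*8 = 13,
and  1*x = x (identity), k*l = l*k (commutative).
Pairwise Nim products:
  1 * 2 = 2
  2 * 2 = 3
  4 * 2 = 8
  8 * 2 = 12
XOR them: 2 XOR 3 XOR 8 XOR 12 = 5.
Result: 15 * 2 = 5 (in Nim).

5


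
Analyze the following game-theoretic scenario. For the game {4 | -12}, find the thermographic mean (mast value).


Game = {4 | -12}, a switch {a | b} with numbers a > b.
Its thermograph has left wall a - t and right wall b + t, which meet at t = (a - b)/2, where both equal (a + b)/2. So the mast (mean value) is at (a + b)/2.
Mean = (4 + (-12))/2 = -8/2 = -4

-4


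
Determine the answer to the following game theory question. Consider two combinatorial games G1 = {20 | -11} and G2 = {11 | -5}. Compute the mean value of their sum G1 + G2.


G1 = {20 | -11}, G2 = {11 | -5}
Each is a switch {a | b} with numbers a > b; its mean value is (a + b)/2, and mean value is additive over game sums: m(G1 + G2) = m(G1) + m(G2).
Mean of G1 = (20 + (-11))/2 = 9/2 = 9/2
Mean of G2 = (11 + (-5))/2 = 6/2 = 3
Mean of G1 + G2 = 9/2 + 3 = 15/2

15/2


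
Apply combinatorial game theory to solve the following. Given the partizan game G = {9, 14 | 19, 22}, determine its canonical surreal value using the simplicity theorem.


Left options: {9, 14}, max = 14
Right options: {19, 22}, min = 19
All options are numbers and max(Left) < min(Right), so by the simplicity theorem the value is the simplest (earliest-born) number strictly between 14 and 19.
Integers 15 through 18 all lie strictly between 14 and 19.
Among integers, the simplest (lowest birthday = smallest |n|; 0 is born on day 0, +-n on day n) is 15.
No non-integer in the interval can be simpler: if x is a non-integer in the interval, then floor(x) or ceil(x) also lies in the interval (the interval contains an integer), and both are proper prefixes of x's sign expansion, i.e. born earlier. So the game value is 15.
Game value = 15

15


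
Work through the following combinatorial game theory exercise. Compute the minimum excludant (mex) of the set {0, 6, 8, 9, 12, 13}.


Set = {0, 6, 8, 9, 12, 13}
0 is in the set.
1 is NOT in the set. This is the mex.
mex = 1

1


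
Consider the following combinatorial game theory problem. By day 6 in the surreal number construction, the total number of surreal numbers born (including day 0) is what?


Day 0: {|} = 0 is born. Count = 1.
Day n: the number of surreal numbers born by day n is 2^(n+1) - 1.
By day 0: 2^1 - 1 = 1
By day 1: 2^2 - 1 = 3
By day 2: 2^3 - 1 = 7
By day 3: 2^4 - 1 = 15
By day 4: 2^5 - 1 = 31
By day 5: 2^6 - 1 = 63
By day 6: 2^7 - 1 = 127
By day 6: 127 surreal numbers.

127


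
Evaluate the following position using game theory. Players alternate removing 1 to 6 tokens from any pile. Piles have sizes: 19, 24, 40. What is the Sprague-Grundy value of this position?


Subtraction set: {1, 2, 3, 4, 5, 6}
For this subtraction set, G(n) = n mod 7 (period = max + 1 = 7).
Pile 1 (size 19): G(19) = 19 mod 7 = 5
Pile 2 (size 24): G(24) = 24 mod 7 = 3
Pile 3 (size 40): G(40) = 40 mod 7 = 5
Total Grundy value = XOR of all: 5 XOR 3 XOR 5 = 3

3


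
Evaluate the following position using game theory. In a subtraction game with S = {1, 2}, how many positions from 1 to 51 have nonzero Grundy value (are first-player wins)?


Subtraction set S = {1, 2}, so G(n) = n mod 3.
G(n) = 0 when n is a multiple of 3.
Multiples of 3 in [1, 51]: 17
N-positions (nonzero Grundy) = 51 - 17 = 34

34


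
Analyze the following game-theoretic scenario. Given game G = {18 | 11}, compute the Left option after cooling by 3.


Original game: {18 | 11} (a switch {a | b} with a > b).
Cooling by t (for t below the temperature (a - b)/2 = 7/2) taxes each move by t: {a | b} cooled by t is {a - t | b + t}.
Cooling amount: t = 3
Cooled Left option: 18 - 3 = 15
Cooled Right option: 11 + 3 = 14
Cooled game: {15 | 14}
Left option = 15

15


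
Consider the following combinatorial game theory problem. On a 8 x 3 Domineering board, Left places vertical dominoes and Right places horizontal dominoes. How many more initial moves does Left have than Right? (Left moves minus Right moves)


Board is 8 x 3 (rows x cols).
Left (vertical) placements: (rows-1) * cols = 7 * 3 = 21
Right (horizontal) placements: rows * (cols-1) = 8 * 2 = 16
Advantage = Left - Right = 21 - 16 = 5

5


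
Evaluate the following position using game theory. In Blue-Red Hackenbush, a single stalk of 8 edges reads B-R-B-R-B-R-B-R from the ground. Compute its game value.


Edges (from ground): B-R-B-R-B-R-B-R
By Berlekamp's sign-expansion rule, a Blue-Red Hackenbush stalk has the value of the surreal number whose sign sequence is the edge sequence with B -> + and R -> -.
Sign sequence: +-+-+-+-
Trace the sign expansion in the surreal number tree, starting from 0:
Edge 1: B (sign +) -> bounds (0, +inf), value = 1
Edge 2: R (sign -) -> bounds (0, 1), value = 1/2
Edge 3: B (sign +) -> bounds (1/2, 1), value = 3/4
Edge 4: R (sign -) -> bounds (1/2, 3/4), value = 5/8
Edge 5: B (sign +) -> bounds (5/8, 3/4), value = 11/16
Edge 6: R (sign -) -> bounds (5/8, 11/16), value = 21/32
Edge 7: B (sign +) -> bounds (21/32, 11/16), value = 43/64
Edge 8: R (sign -) -> bounds (21/32, 43/64), value = 85/128
Game value = 85/128

85/128


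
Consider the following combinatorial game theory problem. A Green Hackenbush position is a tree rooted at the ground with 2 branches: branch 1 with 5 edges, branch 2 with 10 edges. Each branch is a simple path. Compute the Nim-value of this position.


The tree has 2 branches from the ground vertex.
In Green Hackenbush, the Nim-value of a simple path of length k is k.
Branch 1: length 5, Nim-value = 5
Branch 2: length 10, Nim-value = 10
Total Nim-value = XOR of all branch values:
0 XOR 5 = 5
5 XOR 10 = 15
Nim-value of the tree = 15

15


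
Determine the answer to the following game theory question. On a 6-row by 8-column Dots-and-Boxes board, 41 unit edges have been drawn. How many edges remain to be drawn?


Grid: 6 x 8 boxes, i.e. 7 rows and 9 columns of dots.
Horizontal edges: (rows + 1) * cols = 7 * 8 = 56
Vertical edges: rows * (cols + 1) = 6 * 9 = 54
Total edges: 56 + 54 = 110
Edges drawn: 41
Remaining: 110 - 41 = 69

69


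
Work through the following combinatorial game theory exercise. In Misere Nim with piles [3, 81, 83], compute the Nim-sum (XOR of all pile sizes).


We need the XOR (exclusive or) of all pile sizes.
After XOR-ing pile 1 (size 3): 0 XOR 3 = 3
After XOR-ing pile 2 (size 81): 3 XOR 81 = 82
After XOR-ing pile 3 (size 83): 82 XOR 83 = 1
The Nim-value of this position is 1.

1
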